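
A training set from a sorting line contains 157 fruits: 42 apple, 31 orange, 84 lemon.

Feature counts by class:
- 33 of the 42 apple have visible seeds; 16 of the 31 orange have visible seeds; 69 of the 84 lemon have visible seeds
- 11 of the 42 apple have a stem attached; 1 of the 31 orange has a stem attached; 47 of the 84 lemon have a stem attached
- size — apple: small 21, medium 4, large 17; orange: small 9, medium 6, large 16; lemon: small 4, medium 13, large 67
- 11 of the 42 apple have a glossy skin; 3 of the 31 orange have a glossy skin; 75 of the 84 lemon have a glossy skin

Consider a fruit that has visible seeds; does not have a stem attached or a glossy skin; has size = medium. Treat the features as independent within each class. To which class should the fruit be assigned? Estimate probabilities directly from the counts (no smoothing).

apple: (42/157) × (33/42) × (31/42) × (4/42) × (31/42) ≈ 0.0109056
orange: (31/157) × (16/31) × (30/31) × (6/31) × (28/31) ≈ 0.0172411
lemon: (84/157) × (69/84) × (37/84) × (13/84) × (9/84) ≈ 0.00320996
Highest score → orange.

orange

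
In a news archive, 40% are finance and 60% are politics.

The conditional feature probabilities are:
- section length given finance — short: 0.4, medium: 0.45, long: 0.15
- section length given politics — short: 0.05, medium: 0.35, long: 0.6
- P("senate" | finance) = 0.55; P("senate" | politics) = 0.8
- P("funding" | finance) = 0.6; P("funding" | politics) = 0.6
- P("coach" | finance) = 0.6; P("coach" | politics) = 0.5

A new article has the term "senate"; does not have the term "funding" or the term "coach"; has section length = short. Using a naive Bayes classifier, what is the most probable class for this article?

finance: 0.4 × 0.4 × 0.55 × (1−0.6) × (1−0.6) = 0.01408
politics: 0.6 × 0.05 × 0.8 × (1−0.6) × (1−0.5) = 0.0048
Highest score → finance.

finance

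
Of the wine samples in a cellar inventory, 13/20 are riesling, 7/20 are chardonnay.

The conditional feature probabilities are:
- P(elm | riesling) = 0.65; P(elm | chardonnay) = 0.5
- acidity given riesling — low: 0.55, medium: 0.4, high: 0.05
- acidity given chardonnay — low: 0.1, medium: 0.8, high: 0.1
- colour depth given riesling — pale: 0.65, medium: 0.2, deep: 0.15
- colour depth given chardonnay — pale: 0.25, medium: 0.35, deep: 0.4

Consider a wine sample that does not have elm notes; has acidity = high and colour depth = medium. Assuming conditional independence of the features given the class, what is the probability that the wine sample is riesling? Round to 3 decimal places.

riesling: 0.65 × (1−0.65) × 0.05 × 0.2 = 0.002275
chardonnay: 0.35 × (1−0.5) × 0.1 × 0.35 = 0.006125
P(riesling | x) = 0.002275 / 0.0084 ≈ 0.271

0.271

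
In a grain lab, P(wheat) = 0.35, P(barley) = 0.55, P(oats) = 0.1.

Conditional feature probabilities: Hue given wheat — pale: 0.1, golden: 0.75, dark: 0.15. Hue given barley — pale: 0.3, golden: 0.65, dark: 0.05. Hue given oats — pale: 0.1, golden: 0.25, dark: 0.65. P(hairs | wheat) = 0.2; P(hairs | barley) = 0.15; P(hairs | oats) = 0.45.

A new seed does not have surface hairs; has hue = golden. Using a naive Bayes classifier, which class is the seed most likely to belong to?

barley

wheat: 0.35 × 0.75 × (1−0.2) = 0.21
barley: 0.55 × 0.65 × (1−0.15) = 0.303875
oats: 0.1 × 0.25 × (1−0.45) = 0.01375
Highest score → barley.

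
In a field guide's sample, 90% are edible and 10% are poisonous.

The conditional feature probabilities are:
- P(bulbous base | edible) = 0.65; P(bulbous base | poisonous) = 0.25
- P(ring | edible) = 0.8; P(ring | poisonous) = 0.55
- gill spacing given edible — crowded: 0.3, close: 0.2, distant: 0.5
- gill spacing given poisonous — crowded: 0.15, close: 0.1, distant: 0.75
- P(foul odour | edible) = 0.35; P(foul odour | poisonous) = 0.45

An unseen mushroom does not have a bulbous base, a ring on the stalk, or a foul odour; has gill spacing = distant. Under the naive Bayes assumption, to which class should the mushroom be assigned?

edible

edible: 0.9 × (1−0.65) × (1−0.8) × 0.5 × (1−0.35) = 0.020475
poisonous: 0.1 × (1−0.25) × (1−0.55) × 0.75 × (1−0.45) = 0.013921875
Highest score → edible.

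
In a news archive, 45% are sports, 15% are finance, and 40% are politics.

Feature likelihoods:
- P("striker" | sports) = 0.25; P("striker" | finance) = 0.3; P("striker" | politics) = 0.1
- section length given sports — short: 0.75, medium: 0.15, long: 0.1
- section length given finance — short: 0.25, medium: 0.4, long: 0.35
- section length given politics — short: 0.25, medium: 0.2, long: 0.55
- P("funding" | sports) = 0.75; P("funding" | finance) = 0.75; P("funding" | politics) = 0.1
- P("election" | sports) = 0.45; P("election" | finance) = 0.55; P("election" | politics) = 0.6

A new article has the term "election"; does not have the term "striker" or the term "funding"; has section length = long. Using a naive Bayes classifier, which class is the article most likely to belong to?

sports: 0.45 × (1−0.25) × 0.1 × (1−0.75) × 0.45 = 0.003796875
finance: 0.15 × (1−0.3) × 0.35 × (1−0.75) × 0.55 = 0.005053125
politics: 0.4 × (1−0.1) × 0.55 × (1−0.1) × 0.6 = 0.10692
Highest score → politics.

politics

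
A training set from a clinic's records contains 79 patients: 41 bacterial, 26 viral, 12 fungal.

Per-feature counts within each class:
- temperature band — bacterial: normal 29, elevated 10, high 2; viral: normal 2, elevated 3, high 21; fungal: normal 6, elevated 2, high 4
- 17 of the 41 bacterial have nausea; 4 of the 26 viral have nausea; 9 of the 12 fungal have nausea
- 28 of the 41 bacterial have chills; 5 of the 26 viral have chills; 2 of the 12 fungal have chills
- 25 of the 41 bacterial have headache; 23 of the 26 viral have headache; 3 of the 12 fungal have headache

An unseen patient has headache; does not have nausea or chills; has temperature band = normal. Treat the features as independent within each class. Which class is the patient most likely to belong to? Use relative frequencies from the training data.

bacterial: (41/79) × (29/41) × (24/41) × (13/41) × (25/41) ≈ 0.0415445
viral: (26/79) × (2/26) × (22/26) × (21/26) × (23/26) ≈ 0.0153057
fungal: (12/79) × (6/12) × (3/12) × (10/12) × (3/12) ≈ 0.0039557
Highest score → bacterial.

bacterial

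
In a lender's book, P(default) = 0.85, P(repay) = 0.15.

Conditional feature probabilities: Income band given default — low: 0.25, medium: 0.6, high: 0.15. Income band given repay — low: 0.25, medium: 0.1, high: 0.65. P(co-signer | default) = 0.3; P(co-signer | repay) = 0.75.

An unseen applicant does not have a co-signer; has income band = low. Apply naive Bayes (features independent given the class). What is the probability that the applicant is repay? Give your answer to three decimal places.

default: 0.85 × 0.25 × (1−0.3) = 0.14875
repay: 0.15 × 0.25 × (1−0.75) = 0.009375
P(repay | x) = 0.009375 / 0.158125 ≈ 0.059

0.059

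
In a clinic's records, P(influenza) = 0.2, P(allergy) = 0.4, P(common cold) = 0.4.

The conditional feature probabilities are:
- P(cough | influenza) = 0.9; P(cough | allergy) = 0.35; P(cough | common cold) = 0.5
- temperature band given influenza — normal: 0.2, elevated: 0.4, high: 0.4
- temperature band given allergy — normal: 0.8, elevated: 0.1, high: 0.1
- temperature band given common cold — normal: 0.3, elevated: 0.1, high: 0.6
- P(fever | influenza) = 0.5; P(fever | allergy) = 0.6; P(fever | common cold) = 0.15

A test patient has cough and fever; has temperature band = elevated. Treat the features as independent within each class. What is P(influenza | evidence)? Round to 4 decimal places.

influenza: 0.2 × 0.9 × 0.4 × 0.5 = 0.036
allergy: 0.4 × 0.35 × 0.1 × 0.6 = 0.0084
common cold: 0.4 × 0.5 × 0.1 × 0.15 = 0.003
P(influenza | x) = 0.036 / 0.0474 ≈ 0.7595

0.7595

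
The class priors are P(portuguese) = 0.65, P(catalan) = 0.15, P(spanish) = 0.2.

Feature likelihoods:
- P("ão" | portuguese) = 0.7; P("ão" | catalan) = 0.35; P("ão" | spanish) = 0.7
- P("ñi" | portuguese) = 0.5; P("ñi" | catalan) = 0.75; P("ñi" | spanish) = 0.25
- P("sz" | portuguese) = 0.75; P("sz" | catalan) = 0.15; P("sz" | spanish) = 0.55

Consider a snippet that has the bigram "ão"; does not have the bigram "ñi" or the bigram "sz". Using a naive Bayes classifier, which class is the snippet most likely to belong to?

portuguese

portuguese: 0.65 × 0.7 × (1−0.5) × (1−0.75) = 0.056875
catalan: 0.15 × 0.35 × (1−0.75) × (1−0.15) = 0.01115625
spanish: 0.2 × 0.7 × (1−0.25) × (1−0.55) = 0.04725
Highest score → portuguese.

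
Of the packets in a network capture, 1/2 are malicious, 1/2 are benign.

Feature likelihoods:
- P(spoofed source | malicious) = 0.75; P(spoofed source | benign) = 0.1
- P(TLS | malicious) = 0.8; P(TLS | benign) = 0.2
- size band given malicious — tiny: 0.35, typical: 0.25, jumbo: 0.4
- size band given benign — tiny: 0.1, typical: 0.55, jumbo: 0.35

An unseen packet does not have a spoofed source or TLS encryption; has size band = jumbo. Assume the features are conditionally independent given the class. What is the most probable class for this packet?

benign

malicious: 0.5 × (1−0.75) × (1−0.8) × 0.4 = 0.01
benign: 0.5 × (1−0.1) × (1−0.2) × 0.35 = 0.126
Highest score → benign.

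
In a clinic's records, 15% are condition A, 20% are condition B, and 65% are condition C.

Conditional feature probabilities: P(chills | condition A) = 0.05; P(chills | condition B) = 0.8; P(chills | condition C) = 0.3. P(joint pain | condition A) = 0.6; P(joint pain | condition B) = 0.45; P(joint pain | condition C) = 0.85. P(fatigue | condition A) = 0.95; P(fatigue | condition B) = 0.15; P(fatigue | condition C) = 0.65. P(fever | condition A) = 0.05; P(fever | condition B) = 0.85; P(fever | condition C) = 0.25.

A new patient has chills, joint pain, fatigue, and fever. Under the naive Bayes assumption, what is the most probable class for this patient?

condition A: 0.15 × 0.05 × 0.6 × 0.95 × 0.05 = 0.00021375
condition B: 0.2 × 0.8 × 0.45 × 0.15 × 0.85 = 0.00918
condition C: 0.65 × 0.3 × 0.85 × 0.65 × 0.25 = 0.026934375
Highest score → condition C.

condition C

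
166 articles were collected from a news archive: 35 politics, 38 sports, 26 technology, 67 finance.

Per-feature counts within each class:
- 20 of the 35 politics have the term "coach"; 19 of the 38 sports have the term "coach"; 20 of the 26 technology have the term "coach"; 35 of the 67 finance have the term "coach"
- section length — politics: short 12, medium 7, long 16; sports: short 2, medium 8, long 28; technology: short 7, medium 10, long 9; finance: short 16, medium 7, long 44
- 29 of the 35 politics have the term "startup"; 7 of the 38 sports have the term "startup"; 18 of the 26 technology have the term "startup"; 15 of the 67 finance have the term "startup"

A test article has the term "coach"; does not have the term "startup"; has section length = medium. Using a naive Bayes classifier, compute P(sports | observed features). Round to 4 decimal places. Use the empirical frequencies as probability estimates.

politics: (35/166) × (20/35) × (7/35) × (6/35) ≈ 0.00413081
sports: (38/166) × (19/38) × (8/38) × (31/38) ≈ 0.0196576
technology: (26/166) × (20/26) × (10/26) × (8/26) ≈ 0.0142582
finance: (67/166) × (35/67) × (7/67) × (52/67) ≈ 0.0170967
P(sports | x) = 0.0196576 / 0.05514331 ≈ 0.3565

0.3565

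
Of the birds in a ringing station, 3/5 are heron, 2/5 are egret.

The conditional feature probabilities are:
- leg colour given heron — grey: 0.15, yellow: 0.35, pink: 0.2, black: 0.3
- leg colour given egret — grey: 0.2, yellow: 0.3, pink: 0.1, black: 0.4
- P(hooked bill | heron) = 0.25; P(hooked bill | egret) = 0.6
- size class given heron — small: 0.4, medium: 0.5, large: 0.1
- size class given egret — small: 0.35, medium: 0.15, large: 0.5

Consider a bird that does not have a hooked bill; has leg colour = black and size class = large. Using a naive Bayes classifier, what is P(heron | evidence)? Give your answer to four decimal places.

heron: 0.6 × 0.3 × (1−0.25) × 0.1 = 0.0135
egret: 0.4 × 0.4 × (1−0.6) × 0.5 = 0.032
P(heron | x) = 0.0135 / 0.0455 ≈ 0.2967

0.2967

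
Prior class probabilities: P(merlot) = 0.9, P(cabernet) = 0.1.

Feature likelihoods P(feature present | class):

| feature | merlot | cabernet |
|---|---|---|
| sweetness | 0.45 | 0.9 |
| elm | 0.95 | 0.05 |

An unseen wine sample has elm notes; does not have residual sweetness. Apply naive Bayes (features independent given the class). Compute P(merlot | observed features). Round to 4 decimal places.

merlot: 0.9 × (1−0.45) × 0.95 = 0.47025
cabernet: 0.1 × (1−0.9) × 0.05 = 0.0005
P(merlot | x) = 0.47025 / 0.47075 ≈ 0.9989

0.9989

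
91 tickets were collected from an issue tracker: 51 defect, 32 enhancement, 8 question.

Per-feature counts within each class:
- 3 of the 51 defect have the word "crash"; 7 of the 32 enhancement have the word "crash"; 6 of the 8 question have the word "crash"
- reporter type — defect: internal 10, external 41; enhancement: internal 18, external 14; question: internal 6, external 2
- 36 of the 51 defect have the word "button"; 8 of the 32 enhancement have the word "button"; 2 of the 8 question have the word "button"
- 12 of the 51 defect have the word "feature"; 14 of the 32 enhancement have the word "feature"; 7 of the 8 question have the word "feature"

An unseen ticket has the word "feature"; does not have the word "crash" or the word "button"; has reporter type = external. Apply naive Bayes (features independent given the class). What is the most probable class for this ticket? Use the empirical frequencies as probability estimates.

defect: (51/91) × (48/51) × (41/51) × (15/51) × (12/51) ≈ 0.0293458
enhancement: (32/91) × (25/32) × (14/32) × (24/32) × (14/32) ≈ 0.0394381
question: (8/91) × (2/8) × (2/8) × (6/8) × (7/8) ≈ 0.00360577
Highest score → enhancement.

enhancement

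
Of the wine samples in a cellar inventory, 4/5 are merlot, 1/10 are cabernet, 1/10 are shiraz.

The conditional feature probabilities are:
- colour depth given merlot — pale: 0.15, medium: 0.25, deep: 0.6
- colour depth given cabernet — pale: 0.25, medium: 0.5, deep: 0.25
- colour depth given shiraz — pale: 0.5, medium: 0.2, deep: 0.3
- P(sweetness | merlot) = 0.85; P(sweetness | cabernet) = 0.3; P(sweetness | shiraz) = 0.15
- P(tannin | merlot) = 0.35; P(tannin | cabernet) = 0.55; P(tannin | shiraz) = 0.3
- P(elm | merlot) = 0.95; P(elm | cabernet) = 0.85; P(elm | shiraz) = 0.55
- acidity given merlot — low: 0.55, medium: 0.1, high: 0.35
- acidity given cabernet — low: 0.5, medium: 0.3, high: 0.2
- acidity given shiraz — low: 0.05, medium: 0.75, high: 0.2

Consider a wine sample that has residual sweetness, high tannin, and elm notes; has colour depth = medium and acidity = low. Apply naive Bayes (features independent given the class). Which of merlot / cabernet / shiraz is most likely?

merlot

merlot: 0.8 × 0.25 × 0.85 × 0.35 × 0.95 × 0.55 = 0.03108875
cabernet: 0.1 × 0.5 × 0.3 × 0.55 × 0.85 × 0.5 = 0.00350625
shiraz: 0.1 × 0.2 × 0.15 × 0.3 × 0.55 × 0.05 = 0.00002475
Highest score → merlot.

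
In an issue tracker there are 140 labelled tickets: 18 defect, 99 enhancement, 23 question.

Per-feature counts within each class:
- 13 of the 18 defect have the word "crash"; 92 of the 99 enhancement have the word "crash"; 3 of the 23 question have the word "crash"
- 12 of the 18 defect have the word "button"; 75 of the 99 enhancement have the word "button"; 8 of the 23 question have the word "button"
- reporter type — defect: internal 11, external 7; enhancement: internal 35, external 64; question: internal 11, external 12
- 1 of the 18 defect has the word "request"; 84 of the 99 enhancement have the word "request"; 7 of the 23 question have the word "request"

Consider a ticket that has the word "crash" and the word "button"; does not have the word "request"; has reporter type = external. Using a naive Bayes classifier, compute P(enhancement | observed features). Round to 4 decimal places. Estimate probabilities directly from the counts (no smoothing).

0.6571

defect: (18/140) × (13/18) × (12/18) × (7/18) × (17/18) ≈ 0.0227366
enhancement: (99/140) × (92/99) × (75/99) × (64/99) × (15/99) ≈ 0.0487626
question: (23/140) × (3/23) × (8/23) × (12/23) × (16/23) ≈ 0.00270521
P(enhancement | x) = 0.0487626 / 0.07420441 ≈ 0.6571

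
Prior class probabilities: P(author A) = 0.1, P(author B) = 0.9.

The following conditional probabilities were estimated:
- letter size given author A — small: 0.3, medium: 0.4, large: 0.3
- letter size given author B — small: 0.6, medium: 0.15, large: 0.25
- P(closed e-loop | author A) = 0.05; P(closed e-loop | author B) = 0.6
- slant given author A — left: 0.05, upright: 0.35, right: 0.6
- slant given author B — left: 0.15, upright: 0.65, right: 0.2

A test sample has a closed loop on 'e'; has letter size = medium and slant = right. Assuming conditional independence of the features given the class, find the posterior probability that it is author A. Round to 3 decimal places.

author A: 0.1 × 0.4 × 0.05 × 0.6 = 0.0012
author B: 0.9 × 0.15 × 0.6 × 0.2 = 0.0162
P(author A | x) = 0.0012 / 0.0174 ≈ 0.069

0.069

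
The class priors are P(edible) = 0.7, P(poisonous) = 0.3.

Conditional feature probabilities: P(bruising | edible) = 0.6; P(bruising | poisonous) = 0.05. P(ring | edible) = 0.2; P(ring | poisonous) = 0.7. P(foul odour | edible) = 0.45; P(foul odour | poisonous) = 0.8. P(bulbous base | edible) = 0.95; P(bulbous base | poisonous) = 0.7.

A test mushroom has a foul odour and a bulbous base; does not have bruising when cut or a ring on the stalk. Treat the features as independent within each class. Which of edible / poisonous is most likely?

edible: 0.7 × (1−0.6) × (1−0.2) × 0.45 × 0.95 = 0.09576
poisonous: 0.3 × (1−0.05) × (1−0.7) × 0.8 × 0.7 = 0.04788
Highest score → edible.

edible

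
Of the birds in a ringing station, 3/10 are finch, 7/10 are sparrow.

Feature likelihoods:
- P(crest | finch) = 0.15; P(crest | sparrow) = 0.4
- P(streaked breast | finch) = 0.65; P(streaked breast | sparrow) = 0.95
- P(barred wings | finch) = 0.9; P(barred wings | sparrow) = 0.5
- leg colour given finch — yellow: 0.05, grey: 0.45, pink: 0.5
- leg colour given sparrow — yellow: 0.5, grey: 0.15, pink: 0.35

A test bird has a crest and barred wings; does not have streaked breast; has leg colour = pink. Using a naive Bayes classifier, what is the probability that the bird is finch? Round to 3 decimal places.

0.743

finch: 0.3 × 0.15 × (1−0.65) × 0.9 × 0.5 = 0.0070875
sparrow: 0.7 × 0.4 × (1−0.95) × 0.5 × 0.35 = 0.00245
P(finch | x) = 0.0070875 / 0.0095375 ≈ 0.743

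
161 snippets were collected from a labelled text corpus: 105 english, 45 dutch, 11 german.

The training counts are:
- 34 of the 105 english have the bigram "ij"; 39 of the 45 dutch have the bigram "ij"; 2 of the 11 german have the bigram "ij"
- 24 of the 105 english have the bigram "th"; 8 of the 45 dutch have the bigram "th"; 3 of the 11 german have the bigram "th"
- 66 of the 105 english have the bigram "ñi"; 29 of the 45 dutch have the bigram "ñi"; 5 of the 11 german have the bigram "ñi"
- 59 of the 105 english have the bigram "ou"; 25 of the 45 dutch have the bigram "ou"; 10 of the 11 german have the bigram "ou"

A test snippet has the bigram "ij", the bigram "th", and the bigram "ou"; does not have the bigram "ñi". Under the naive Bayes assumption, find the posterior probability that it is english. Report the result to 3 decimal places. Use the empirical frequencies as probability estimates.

english: (105/161) × (34/105) × (24/105) × (39/105) × (59/105) ≈ 0.0100743
dutch: (45/161) × (39/45) × (8/45) × (16/45) × (25/45) ≈ 0.00850651
german: (11/161) × (2/11) × (3/11) × (6/11) × (10/11) ≈ 0.00167996
P(english | x) = 0.0100743 / 0.02026077 ≈ 0.497

0.497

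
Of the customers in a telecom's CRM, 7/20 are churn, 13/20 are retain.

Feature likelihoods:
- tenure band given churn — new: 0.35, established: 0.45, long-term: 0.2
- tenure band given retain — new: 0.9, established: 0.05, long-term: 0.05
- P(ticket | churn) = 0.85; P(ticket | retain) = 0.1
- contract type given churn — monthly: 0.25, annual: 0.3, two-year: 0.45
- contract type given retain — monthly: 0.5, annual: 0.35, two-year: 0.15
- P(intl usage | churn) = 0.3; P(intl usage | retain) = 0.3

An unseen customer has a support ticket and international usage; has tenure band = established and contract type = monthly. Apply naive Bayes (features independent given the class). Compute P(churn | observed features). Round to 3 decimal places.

0.954

churn: 0.35 × 0.45 × 0.85 × 0.25 × 0.3 = 0.010040625
retain: 0.65 × 0.05 × 0.1 × 0.5 × 0.3 = 0.0004875
P(churn | x) = 0.010040625 / 0.010528125 ≈ 0.954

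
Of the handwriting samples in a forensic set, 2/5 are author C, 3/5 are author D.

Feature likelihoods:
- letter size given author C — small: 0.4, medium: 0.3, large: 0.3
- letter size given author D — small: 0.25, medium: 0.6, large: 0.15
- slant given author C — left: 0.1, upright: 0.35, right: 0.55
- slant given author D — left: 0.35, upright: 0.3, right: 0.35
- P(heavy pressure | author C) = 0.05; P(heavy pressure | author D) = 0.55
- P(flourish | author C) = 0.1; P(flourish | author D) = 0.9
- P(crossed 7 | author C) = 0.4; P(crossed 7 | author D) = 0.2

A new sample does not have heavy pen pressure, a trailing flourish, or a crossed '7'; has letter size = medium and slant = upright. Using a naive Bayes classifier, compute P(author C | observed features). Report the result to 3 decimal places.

author C: 0.4 × 0.3 × 0.35 × (1−0.05) × (1−0.1) × (1−0.4) = 0.021546
author D: 0.6 × 0.6 × 0.3 × (1−0.55) × (1−0.9) × (1−0.2) = 0.003888
P(author C | x) = 0.021546 / 0.025434 ≈ 0.847

0.847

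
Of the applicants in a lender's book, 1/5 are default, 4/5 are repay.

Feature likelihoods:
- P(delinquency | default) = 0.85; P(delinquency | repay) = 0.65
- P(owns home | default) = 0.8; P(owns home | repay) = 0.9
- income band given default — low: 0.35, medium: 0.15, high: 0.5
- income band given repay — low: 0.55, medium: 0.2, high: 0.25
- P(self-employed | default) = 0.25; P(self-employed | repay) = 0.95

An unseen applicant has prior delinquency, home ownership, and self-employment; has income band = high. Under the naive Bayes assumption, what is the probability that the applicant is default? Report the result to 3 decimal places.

default: 0.2 × 0.85 × 0.8 × 0.5 × 0.25 = 0.017
repay: 0.8 × 0.65 × 0.9 × 0.25 × 0.95 = 0.11115
P(default | x) = 0.017 / 0.12815 ≈ 0.133

0.133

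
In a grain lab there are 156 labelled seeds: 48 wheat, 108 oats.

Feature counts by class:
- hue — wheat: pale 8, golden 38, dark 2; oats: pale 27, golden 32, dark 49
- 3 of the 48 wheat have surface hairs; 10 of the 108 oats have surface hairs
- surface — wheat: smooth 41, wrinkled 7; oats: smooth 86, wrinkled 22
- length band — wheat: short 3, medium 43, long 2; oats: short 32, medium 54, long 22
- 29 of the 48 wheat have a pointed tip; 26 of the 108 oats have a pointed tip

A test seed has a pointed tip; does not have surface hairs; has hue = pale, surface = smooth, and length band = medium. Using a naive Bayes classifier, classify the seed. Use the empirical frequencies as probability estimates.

wheat: (48/156) × (8/48) × (45/48) × (41/48) × (43/48) × (29/48) ≈ 0.0222261
oats: (108/156) × (27/108) × (98/108) × (86/108) × (54/108) × (26/108) ≈ 0.0150534
Highest score → wheat.

wheat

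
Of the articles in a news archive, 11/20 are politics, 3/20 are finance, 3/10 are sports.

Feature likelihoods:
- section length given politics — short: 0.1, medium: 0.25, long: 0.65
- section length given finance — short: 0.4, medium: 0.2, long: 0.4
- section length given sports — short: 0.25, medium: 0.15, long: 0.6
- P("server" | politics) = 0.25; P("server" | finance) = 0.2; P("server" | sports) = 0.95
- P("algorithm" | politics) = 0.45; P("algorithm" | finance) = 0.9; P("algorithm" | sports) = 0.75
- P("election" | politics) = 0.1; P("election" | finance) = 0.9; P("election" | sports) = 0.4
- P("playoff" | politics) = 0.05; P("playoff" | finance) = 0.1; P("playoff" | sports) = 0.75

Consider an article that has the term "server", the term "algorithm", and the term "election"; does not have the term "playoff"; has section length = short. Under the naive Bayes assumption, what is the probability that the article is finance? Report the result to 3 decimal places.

politics: 0.55 × 0.1 × 0.25 × 0.45 × 0.1 × (1−0.05) = 0.0005878125
finance: 0.15 × 0.4 × 0.2 × 0.9 × 0.9 × (1−0.1) = 0.008748
sports: 0.3 × 0.25 × 0.95 × 0.75 × 0.4 × (1−0.75) = 0.00534375
P(finance | x) = 0.008748 / 0.0146795625 ≈ 0.596

0.596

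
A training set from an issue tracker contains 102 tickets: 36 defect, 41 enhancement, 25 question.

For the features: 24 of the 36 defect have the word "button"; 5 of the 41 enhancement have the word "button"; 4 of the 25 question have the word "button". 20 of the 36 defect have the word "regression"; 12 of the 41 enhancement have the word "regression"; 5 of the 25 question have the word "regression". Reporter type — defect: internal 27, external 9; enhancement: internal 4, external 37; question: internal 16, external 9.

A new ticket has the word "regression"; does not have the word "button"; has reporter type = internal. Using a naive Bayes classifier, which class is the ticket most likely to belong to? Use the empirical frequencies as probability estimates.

defect: (36/102) × (12/36) × (20/36) × (27/36) ≈ 0.0490196
enhancement: (41/102) × (36/41) × (12/41) × (4/41) ≈ 0.010078
question: (25/102) × (21/25) × (5/25) × (16/25) ≈ 0.0263529
Highest score → defect.

defect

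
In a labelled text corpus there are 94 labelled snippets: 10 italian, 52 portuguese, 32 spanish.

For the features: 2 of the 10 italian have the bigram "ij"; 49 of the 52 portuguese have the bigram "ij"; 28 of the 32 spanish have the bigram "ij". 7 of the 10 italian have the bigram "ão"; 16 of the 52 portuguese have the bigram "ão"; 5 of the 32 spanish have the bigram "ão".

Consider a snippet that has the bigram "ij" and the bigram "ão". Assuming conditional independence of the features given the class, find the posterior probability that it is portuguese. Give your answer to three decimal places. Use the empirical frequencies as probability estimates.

0.723

italian: (10/94) × (2/10) × (7/10) ≈ 0.0148936
portuguese: (52/94) × (49/52) × (16/52) ≈ 0.160393
spanish: (32/94) × (28/32) × (5/32) ≈ 0.0465426
P(portuguese | x) = 0.160393 / 0.2218292 ≈ 0.723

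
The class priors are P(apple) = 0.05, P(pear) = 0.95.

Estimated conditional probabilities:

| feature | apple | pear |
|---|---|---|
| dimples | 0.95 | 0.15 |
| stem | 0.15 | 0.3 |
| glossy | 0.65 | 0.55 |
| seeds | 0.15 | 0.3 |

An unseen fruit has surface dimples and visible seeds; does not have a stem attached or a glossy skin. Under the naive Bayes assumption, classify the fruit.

pear

apple: 0.05 × 0.95 × (1−0.15) × (1−0.65) × 0.15 = 0.0021196875
pear: 0.95 × 0.15 × (1−0.3) × (1−0.55) × 0.3 = 0.01346625
Highest score → pear.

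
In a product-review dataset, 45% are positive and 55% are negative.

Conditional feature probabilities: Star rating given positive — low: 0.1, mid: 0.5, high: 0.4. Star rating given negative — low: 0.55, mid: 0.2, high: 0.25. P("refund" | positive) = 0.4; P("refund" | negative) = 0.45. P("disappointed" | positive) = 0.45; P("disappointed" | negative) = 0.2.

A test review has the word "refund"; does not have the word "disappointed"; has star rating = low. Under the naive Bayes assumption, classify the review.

positive: 0.45 × 0.1 × 0.4 × (1−0.45) = 0.0099
negative: 0.55 × 0.55 × 0.45 × (1−0.2) = 0.1089
Highest score → negative.

negative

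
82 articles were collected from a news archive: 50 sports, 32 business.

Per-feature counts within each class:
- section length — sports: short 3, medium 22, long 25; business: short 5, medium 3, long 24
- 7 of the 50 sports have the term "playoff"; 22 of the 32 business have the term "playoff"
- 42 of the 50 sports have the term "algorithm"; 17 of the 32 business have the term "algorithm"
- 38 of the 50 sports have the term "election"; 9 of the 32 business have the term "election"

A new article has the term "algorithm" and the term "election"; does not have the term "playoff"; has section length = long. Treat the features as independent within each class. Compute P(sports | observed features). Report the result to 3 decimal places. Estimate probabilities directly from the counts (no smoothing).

sports: (50/82) × (25/50) × (43/50) × (42/50) × (38/50) ≈ 0.167385
business: (32/82) × (24/32) × (10/32) × (17/32) × (9/32) ≈ 0.0136659
P(sports | x) = 0.167385 / 0.1810509 ≈ 0.925

0.925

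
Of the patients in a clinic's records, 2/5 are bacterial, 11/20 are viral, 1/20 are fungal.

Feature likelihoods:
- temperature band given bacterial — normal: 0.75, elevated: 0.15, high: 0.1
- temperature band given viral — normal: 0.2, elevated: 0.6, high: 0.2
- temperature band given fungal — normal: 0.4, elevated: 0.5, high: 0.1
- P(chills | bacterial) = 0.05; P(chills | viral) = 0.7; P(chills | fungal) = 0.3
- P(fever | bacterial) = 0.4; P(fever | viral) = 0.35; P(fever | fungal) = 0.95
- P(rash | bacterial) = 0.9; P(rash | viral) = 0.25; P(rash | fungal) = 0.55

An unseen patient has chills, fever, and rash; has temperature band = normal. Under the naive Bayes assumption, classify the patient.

bacterial: 0.4 × 0.75 × 0.05 × 0.4 × 0.9 = 0.0054
viral: 0.55 × 0.2 × 0.7 × 0.35 × 0.25 = 0.0067375
fungal: 0.05 × 0.4 × 0.3 × 0.95 × 0.55 = 0.003135
Highest score → viral.

viral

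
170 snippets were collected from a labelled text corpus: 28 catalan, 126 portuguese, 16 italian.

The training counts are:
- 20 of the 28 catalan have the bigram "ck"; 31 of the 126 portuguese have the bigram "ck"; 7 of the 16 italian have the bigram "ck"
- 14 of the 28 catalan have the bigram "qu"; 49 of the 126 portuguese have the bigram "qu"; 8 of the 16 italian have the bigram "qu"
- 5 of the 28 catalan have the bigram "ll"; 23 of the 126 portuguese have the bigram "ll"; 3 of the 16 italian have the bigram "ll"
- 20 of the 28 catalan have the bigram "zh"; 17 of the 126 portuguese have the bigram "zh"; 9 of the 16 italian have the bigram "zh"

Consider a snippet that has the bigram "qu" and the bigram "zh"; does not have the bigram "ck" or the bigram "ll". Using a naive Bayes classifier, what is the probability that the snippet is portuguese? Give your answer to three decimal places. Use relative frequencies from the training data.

catalan: (28/170) × (8/28) × (14/28) × (23/28) × (20/28) ≈ 0.0138055
portuguese: (126/170) × (95/126) × (49/126) × (103/126) × (17/126) ≈ 0.0239687
italian: (16/170) × (9/16) × (8/16) × (13/16) × (9/16) ≈ 0.0120979
P(portuguese | x) = 0.0239687 / 0.0498721 ≈ 0.481

0.481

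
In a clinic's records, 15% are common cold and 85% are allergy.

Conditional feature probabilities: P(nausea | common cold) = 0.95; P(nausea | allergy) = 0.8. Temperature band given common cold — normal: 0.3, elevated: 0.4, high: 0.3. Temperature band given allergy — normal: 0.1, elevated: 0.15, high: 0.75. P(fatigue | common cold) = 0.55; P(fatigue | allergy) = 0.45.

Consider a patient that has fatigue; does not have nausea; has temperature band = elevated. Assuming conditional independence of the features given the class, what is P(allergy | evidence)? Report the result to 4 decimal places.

common cold: 0.15 × (1−0.95) × 0.4 × 0.55 = 0.00165
allergy: 0.85 × (1−0.8) × 0.15 × 0.45 = 0.011475
P(allergy | x) = 0.011475 / 0.013125 ≈ 0.8743

0.8743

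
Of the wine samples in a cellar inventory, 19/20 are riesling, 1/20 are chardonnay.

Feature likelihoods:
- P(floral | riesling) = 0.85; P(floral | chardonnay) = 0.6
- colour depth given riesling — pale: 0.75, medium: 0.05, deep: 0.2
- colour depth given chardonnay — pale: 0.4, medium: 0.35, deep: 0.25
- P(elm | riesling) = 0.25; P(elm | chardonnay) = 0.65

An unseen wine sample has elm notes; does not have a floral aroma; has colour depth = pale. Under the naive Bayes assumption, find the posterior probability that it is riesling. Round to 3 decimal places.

0.837

riesling: 0.95 × (1−0.85) × 0.75 × 0.25 = 0.02671875
chardonnay: 0.05 × (1−0.6) × 0.4 × 0.65 = 0.0052
P(riesling | x) = 0.02671875 / 0.03191875 ≈ 0.837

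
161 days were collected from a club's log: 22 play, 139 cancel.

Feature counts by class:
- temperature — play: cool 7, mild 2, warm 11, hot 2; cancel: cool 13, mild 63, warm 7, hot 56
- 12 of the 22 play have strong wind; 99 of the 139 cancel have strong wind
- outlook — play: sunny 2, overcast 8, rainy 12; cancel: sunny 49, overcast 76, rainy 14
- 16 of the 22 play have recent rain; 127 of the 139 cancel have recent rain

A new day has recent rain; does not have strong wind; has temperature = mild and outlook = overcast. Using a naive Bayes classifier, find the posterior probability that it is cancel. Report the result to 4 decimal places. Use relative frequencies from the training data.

0.9741

play: (22/161) × (2/22) × (10/22) × (8/22) × (16/22) ≈ 0.0014933
cancel: (139/161) × (63/139) × (40/139) × (76/139) × (127/139) ≈ 0.0562532
P(cancel | x) = 0.0562532 / 0.0577465 ≈ 0.9741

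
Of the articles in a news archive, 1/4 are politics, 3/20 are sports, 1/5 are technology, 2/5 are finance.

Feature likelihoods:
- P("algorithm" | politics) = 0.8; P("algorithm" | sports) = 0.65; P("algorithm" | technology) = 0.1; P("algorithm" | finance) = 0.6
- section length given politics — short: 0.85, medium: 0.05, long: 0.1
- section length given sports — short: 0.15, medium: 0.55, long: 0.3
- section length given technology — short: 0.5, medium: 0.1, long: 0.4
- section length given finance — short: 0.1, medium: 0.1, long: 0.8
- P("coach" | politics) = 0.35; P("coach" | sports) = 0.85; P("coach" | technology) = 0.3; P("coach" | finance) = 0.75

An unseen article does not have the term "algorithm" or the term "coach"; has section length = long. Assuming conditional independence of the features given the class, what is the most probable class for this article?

politics: 0.25 × (1−0.8) × 0.1 × (1−0.35) = 0.00325
sports: 0.15 × (1−0.65) × 0.3 × (1−0.85) = 0.0023625
technology: 0.2 × (1−0.1) × 0.4 × (1−0.3) = 0.0504
finance: 0.4 × (1−0.6) × 0.8 × (1−0.75) = 0.032
Highest score → technology.

technology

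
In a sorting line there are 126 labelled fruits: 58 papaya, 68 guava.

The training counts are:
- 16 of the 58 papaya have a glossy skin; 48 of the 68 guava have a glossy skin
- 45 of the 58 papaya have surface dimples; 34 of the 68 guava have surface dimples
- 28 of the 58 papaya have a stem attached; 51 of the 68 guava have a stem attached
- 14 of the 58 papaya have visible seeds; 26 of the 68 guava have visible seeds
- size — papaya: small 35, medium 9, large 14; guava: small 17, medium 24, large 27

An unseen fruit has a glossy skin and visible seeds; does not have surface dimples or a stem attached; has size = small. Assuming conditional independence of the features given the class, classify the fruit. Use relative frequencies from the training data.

guava

papaya: (58/126) × (16/58) × (13/58) × (30/58) × (14/58) × (35/58) ≈ 0.00214436
guava: (68/126) × (48/68) × (34/68) × (17/68) × (26/68) × (17/68) ≈ 0.00455182
Highest score → guava.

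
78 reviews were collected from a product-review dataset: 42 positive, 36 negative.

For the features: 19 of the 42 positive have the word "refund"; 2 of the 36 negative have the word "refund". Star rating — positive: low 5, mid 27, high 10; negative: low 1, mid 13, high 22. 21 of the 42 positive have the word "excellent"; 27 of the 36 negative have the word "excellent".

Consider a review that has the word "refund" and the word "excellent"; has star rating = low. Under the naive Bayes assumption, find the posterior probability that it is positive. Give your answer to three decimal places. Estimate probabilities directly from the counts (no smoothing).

0.964

positive: (42/78) × (19/42) × (5/42) × (21/42) ≈ 0.0144994
negative: (36/78) × (2/36) × (1/36) × (27/36) ≈ 0.000534188
P(positive | x) = 0.0144994 / 0.015033588 ≈ 0.964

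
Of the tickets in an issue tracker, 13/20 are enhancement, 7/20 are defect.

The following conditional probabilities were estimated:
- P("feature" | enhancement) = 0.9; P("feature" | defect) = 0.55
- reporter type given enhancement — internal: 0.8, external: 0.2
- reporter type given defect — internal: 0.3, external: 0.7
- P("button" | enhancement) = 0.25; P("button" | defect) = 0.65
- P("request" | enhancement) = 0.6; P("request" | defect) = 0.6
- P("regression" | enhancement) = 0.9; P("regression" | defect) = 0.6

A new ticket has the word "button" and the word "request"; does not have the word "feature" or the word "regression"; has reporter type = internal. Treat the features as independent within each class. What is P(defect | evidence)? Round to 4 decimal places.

enhancement: 0.65 × (1−0.9) × 0.8 × 0.25 × 0.6 × (1−0.9) = 0.00078
defect: 0.35 × (1−0.55) × 0.3 × 0.65 × 0.6 × (1−0.6) = 0.007371
P(defect | x) = 0.007371 / 0.008151 ≈ 0.9043

0.9043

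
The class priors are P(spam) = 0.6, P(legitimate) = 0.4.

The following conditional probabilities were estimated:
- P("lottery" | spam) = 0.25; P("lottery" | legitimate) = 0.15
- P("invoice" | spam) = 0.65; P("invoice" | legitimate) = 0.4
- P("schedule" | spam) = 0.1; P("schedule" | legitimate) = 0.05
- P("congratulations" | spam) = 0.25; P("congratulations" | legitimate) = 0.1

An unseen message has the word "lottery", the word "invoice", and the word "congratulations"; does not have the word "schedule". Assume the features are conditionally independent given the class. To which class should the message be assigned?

spam: 0.6 × 0.25 × 0.65 × (1−0.1) × 0.25 = 0.0219375
legitimate: 0.4 × 0.15 × 0.4 × (1−0.05) × 0.1 = 0.00228
Highest score → spam.

spam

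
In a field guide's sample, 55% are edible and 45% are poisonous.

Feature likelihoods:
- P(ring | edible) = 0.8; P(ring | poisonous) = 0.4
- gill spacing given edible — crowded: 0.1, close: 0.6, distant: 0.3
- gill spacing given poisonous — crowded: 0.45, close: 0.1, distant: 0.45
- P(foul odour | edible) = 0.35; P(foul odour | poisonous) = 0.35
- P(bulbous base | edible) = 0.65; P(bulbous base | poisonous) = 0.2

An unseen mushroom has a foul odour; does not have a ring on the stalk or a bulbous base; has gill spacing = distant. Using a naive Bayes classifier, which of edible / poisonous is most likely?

poisonous

edible: 0.55 × (1−0.8) × 0.3 × 0.35 × (1−0.65) = 0.0040425
poisonous: 0.45 × (1−0.4) × 0.45 × 0.35 × (1−0.2) = 0.03402
Highest score → poisonous.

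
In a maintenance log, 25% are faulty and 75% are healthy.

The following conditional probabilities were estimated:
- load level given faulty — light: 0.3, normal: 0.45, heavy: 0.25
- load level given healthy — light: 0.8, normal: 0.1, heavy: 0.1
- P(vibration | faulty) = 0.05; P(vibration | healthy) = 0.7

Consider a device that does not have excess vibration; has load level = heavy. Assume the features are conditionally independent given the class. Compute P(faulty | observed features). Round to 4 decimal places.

0.7252

faulty: 0.25 × 0.25 × (1−0.05) = 0.059375
healthy: 0.75 × 0.1 × (1−0.7) = 0.0225
P(faulty | x) = 0.059375 / 0.081875 ≈ 0.7252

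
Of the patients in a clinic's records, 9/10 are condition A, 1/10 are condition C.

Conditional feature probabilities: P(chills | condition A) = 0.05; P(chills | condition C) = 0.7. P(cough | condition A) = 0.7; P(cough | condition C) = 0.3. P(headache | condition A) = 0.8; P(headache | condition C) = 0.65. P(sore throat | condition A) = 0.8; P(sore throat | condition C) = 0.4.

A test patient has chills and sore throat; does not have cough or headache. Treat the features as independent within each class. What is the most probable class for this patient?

condition A: 0.9 × 0.05 × (1−0.7) × (1−0.8) × 0.8 = 0.00216
condition C: 0.1 × 0.7 × (1−0.3) × (1−0.65) × 0.4 = 0.00686
Highest score → condition C.

condition C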